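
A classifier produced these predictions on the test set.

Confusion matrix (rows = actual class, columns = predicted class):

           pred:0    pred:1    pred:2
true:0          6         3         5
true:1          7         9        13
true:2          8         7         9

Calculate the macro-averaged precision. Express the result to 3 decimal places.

0.364

Per-class precision (TP/(TP+FP)):
  0: TP=6, FP=7+8=15 → 6/21 = 0.2857
  1: TP=9, FP=3+7=10 → 9/19 = 0.4737
  2: TP=9, FP=5+13=18 → 9/27 = 0.3333
Macro-precision = mean = (0.2857 + 0.4737 + 0.3333) / 3 = 0.364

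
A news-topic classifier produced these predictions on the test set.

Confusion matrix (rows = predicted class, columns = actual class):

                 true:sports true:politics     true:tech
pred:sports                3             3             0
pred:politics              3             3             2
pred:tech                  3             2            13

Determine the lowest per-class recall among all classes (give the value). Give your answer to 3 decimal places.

0.333

Per-class recall (TP/(TP+FN)):
  sports: TP=3, FN=3+3=6 → 3/9 = 0.3333
  politics: TP=3, FN=3+2=5 → 3/8 = 0.3750
  tech: TP=13, FN=0+2=2 → 13/15 = 0.8667
Lowest is class 'sports' with recall = 0.333.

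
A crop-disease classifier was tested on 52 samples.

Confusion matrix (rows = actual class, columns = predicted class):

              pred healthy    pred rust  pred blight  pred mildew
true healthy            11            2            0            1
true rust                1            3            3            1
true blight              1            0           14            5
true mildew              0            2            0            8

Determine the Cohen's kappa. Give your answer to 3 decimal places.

0.579

Observed agreement pₒ = trace/N = 36/52 = 0.6923
Expected agreement pₑ = Σ (rowᵢ·colᵢ)/N² = (14·13 + 8·7 + 20·17 + 10·15)/52² = 0.2692
κ = (pₒ − pₑ)/(1 − pₑ) = (0.6923 − 0.2692)/(1 − 0.2692) = 0.579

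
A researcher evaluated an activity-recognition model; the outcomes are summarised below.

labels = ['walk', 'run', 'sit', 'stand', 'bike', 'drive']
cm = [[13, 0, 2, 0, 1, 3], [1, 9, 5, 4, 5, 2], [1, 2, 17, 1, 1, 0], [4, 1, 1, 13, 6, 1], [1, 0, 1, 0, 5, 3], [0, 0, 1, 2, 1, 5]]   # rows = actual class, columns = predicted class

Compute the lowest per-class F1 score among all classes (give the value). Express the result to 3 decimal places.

0.345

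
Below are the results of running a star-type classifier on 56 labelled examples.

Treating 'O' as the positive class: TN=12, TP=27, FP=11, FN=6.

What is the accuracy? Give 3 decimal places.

0.696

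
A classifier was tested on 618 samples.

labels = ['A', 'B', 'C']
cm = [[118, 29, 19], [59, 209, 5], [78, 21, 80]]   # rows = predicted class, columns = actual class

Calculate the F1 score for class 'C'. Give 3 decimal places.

0.565

One-vs-rest for 'C': TP = diagonal; FP = other classes predicted 'C'; FN = 'C' predicted as other.
F1 score = 2·TP/(2·TP+FP+FN).
C: TP=80, FP=78+21=99, FN=19+5=24 → 160/283 = 0.5654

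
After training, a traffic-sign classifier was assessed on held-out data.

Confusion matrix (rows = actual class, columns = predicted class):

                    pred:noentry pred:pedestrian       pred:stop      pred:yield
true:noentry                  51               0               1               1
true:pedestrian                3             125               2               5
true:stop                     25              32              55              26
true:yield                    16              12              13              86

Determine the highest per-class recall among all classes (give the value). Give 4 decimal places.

Per-class recall (TP/(TP+FN)):
  noentry: TP=51, FN=0+1+1=2 → 51/53 = 0.96226
  pedestrian: TP=125, FN=3+2+5=10 → 125/135 = 0.92593
  stop: TP=55, FN=25+32+26=83 → 55/138 = 0.39855
  yield: TP=86, FN=16+12+13=41 → 86/127 = 0.67717
Highest is class 'noentry' with recall = 0.9623.

0.9623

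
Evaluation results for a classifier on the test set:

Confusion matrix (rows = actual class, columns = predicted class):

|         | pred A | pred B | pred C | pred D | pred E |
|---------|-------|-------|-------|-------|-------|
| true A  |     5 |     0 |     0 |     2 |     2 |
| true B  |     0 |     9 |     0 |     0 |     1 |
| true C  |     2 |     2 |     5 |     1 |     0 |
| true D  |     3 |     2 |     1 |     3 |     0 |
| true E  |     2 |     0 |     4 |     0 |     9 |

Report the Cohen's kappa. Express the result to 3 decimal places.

0.479

Observed agreement pₒ = trace/N = 31/53 = 0.5849
Expected agreement pₑ = Σ (rowᵢ·colᵢ)/N² = (9·12 + 10·13 + 10·10 + 9·6 + 15·12)/53² = 0.2036
κ = (pₒ − pₑ)/(1 − pₑ) = (0.5849 − 0.2036)/(1 − 0.2036) = 0.479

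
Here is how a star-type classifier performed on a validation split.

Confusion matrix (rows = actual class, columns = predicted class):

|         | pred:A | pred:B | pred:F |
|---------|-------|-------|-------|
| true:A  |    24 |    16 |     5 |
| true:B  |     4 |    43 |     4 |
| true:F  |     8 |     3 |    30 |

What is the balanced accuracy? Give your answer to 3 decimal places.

Balanced accuracy = mean of per-class recall.
  A: recall = 24/45 = 0.5333
  B: recall = 43/51 = 0.8431
  F: recall = 30/41 = 0.7317
Mean = (0.5333 + 0.8431 + 0.7317) / 3 = 0.703

0.703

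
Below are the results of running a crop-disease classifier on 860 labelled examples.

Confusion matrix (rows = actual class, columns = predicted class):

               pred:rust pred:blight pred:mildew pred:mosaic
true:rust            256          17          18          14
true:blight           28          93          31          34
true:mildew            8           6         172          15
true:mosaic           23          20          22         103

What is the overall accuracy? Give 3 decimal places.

0.726

Accuracy = trace / total = (256+93+172+103=624) / 860 = 624/860 = 0.726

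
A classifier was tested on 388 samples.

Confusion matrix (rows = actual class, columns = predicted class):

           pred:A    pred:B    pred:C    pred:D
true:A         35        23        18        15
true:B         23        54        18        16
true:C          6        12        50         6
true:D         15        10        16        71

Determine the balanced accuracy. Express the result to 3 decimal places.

0.545

Balanced accuracy = mean of per-class recall.
  A: recall = 35/91 = 0.3846
  B: recall = 54/111 = 0.4865
  C: recall = 50/74 = 0.6757
  D: recall = 71/112 = 0.6339
Mean = (0.3846 + 0.4865 + 0.6757 + 0.6339) / 4 = 0.545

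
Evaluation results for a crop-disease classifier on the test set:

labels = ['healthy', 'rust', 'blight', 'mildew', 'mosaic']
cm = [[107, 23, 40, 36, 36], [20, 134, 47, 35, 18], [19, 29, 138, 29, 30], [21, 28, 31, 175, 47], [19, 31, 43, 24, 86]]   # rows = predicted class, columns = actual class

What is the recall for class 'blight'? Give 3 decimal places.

0.462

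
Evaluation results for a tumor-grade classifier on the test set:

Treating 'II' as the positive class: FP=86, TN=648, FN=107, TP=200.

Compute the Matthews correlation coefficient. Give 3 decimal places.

0.546

MCC = (TP·TN − FP·FN) / √((TP+FP)(TP+FN)(TN+FP)(TN+FN))
Numerator = 200·648 − 86·107 = 120398
Denominator = √(286·307·734·755) = √48657234340 = 220583.8488
MCC = 120398 / 220583.8488 = 0.546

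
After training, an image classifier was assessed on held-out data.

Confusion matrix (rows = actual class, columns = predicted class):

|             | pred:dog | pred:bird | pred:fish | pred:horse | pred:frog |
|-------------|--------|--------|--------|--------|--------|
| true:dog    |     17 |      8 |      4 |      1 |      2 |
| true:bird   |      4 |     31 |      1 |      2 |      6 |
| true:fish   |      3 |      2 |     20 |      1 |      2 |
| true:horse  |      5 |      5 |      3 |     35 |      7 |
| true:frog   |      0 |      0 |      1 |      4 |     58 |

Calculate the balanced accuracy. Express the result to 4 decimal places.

0.7014

Balanced accuracy = mean of per-class recall.
  dog: recall = 17/32 = 0.53125
  bird: recall = 31/44 = 0.70455
  fish: recall = 20/28 = 0.71429
  horse: recall = 35/55 = 0.63636
  frog: recall = 58/63 = 0.92063
Mean = (0.53125 + 0.70455 + 0.71429 + 0.63636 + 0.92063) / 5 = 0.7014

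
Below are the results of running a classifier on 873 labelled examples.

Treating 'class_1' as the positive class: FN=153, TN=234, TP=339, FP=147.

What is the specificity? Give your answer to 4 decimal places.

0.6142

Specificity = TN/(TN+FP) = 234/(234+147) = 0.6142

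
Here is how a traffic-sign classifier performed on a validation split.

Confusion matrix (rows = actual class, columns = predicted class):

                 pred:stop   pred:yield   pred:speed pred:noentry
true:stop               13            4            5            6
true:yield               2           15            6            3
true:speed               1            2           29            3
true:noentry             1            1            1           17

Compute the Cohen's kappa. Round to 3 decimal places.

Observed agreement pₒ = trace/N = 74/109 = 0.6789
Expected agreement pₑ = Σ (rowᵢ·colᵢ)/N² = (28·17 + 26·22 + 35·41 + 20·29)/109² = 0.2578
κ = (pₒ − pₑ)/(1 − pₑ) = (0.6789 − 0.2578)/(1 − 0.2578) = 0.567

0.567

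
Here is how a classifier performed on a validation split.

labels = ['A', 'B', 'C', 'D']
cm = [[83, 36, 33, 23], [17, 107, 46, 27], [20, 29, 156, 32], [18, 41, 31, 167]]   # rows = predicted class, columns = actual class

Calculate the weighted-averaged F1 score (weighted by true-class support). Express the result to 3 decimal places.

Per-class F1 score (2·TP/(2·TP+FP+FN)):
  A: TP=83, FP=36+33+23=92, FN=17+20+18=55 → 166/313 = 0.5304
  B: TP=107, FP=17+46+27=90, FN=36+29+41=106 → 214/410 = 0.5220
  C: TP=156, FP=20+29+32=81, FN=33+46+31=110 → 312/503 = 0.6203
  D: TP=167, FP=18+41+31=90, FN=23+27+32=82 → 334/506 = 0.6601
Weighted-F1 score = Σ (supportᵢ/N)·F1 scoreᵢ with N=866: (138/866)·0.5304 + (213/866)·0.5220 + (266/866)·0.6203 + (249/866)·0.6601 = 0.593

0.593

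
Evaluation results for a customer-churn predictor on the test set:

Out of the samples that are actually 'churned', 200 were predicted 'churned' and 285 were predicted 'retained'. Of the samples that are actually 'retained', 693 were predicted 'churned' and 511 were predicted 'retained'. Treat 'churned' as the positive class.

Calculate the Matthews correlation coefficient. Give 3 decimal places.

MCC = (TP·TN − FP·FN) / √((TP+FP)(TP+FN)(TN+FP)(TN+FN))
Numerator = 200·511 − 693·285 = -95305
Denominator = √(893·485·1204·796) = √415080902320 = 644267.7257
MCC = -95305 / 644267.7257 = -0.148

-0.148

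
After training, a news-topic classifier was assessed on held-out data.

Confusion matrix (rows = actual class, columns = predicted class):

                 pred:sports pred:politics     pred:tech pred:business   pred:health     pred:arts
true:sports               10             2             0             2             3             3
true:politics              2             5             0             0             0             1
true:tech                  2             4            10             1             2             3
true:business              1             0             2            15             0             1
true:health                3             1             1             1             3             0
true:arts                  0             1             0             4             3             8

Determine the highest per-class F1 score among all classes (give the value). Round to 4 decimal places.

0.7143

Per-class F1 score (2·TP/(2·TP+FP+FN)):
  sports: TP=10, FP=2+2+1+3+0=8, FN=2+0+2+3+3=10 → 20/38 = 0.52632
  politics: TP=5, FP=2+4+0+1+1=8, FN=2+0+0+0+1=3 → 10/21 = 0.47619
  tech: TP=10, FP=0+0+2+1+0=3, FN=2+4+1+2+3=12 → 20/35 = 0.57143
  business: TP=15, FP=2+0+1+1+4=8, FN=1+0+2+0+1=4 → 30/42 = 0.71429
  health: TP=3, FP=3+0+2+0+3=8, FN=3+1+1+1+0=6 → 6/20 = 0.30000
  arts: TP=8, FP=3+1+3+1+0=8, FN=0+1+0+4+3=8 → 16/32 = 0.50000
Highest is class 'business' with F1 score = 0.7143.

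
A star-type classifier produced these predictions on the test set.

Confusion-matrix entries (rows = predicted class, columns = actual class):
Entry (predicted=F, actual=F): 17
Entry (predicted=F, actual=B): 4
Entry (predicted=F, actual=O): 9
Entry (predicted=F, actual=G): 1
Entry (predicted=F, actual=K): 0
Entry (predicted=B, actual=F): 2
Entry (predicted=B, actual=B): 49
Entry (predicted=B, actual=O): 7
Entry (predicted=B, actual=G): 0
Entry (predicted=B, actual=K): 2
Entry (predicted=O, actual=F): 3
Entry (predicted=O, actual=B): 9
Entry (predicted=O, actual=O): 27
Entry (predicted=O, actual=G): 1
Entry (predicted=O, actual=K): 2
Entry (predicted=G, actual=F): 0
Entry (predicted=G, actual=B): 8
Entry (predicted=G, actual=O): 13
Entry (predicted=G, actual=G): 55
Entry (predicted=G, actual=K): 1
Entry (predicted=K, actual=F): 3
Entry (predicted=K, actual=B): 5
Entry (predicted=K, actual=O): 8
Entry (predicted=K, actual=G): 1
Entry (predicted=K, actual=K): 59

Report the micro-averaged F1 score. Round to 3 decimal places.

0.724

Micro-averaging pools counts across classes: ΣTP=207, ΣFP=79, ΣFN=79.
Micro-F1 score = 2·TP/(2·TP+FP+FN) on pooled counts = 0.724 (equals overall accuracy in single-label multiclass).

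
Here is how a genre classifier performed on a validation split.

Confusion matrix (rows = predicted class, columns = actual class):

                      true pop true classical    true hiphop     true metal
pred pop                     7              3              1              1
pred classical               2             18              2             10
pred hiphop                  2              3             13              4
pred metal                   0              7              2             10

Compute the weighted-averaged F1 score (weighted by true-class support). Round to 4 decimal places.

0.5585

Per-class F1 score (2·TP/(2·TP+FP+FN)):
  pop: TP=7, FP=3+1+1=5, FN=2+2+0=4 → 14/23 = 0.60870
  classical: TP=18, FP=2+2+10=14, FN=3+3+7=13 → 36/63 = 0.57143
  hiphop: TP=13, FP=2+3+4=9, FN=1+2+2=5 → 26/40 = 0.65000
  metal: TP=10, FP=0+7+2=9, FN=1+10+4=15 → 20/44 = 0.45455
Weighted-F1 score = Σ (supportᵢ/N)·F1 scoreᵢ with N=85: (11/85)·0.60870 + (31/85)·0.57143 + (18/85)·0.65000 + (25/85)·0.45455 = 0.5585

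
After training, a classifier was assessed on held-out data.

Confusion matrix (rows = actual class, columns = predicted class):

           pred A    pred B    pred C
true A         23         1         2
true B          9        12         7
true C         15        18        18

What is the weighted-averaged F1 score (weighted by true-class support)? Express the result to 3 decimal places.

Per-class F1 score (2·TP/(2·TP+FP+FN)):
  A: TP=23, FP=9+15=24, FN=1+2=3 → 46/73 = 0.6301
  B: TP=12, FP=1+18=19, FN=9+7=16 → 24/59 = 0.4068
  C: TP=18, FP=2+7=9, FN=15+18=33 → 36/78 = 0.4615
Weighted-F1 score = Σ (supportᵢ/N)·F1 scoreᵢ with N=105: (26/105)·0.6301 + (28/105)·0.4068 + (51/105)·0.4615 = 0.489

0.489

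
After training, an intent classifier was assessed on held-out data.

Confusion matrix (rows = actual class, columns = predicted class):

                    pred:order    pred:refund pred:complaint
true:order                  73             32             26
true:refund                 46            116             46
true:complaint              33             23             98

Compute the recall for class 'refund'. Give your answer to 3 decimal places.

One-vs-rest for 'refund': TP = diagonal; FP = other classes predicted 'refund'; FN = 'refund' predicted as other.
recall = TP/(TP+FN).
refund: TP=116, FN=46+46=92 → 116/208 = 0.5577

0.558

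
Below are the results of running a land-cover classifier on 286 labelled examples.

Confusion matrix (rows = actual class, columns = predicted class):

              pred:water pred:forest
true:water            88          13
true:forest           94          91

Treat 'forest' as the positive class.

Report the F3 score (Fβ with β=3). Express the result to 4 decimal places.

0.5144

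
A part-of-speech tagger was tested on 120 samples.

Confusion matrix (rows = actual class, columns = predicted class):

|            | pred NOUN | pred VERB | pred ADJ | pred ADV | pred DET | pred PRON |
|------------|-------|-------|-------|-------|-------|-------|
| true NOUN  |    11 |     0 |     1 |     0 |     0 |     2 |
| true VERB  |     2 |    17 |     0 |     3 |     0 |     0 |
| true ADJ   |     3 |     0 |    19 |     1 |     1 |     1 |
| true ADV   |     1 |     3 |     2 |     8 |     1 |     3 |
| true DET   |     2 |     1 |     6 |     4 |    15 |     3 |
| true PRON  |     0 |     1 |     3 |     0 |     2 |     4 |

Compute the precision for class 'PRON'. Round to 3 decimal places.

0.308

Treat 'PRON' as positive and all other classes as negative.
precision = TP/(TP+FP).
PRON: TP=4, FP=2+0+1+3+3=9 → 4/13 = 0.3077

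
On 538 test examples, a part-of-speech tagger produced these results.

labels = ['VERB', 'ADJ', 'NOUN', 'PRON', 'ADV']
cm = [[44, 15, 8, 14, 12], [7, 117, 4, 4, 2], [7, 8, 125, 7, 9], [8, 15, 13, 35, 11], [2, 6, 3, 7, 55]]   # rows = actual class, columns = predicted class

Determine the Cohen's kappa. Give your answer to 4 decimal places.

Observed agreement pₒ = trace/N = 376/538 = 0.69888
Expected agreement pₑ = Σ (rowᵢ·colᵢ)/N² = (93·68 + 134·161 + 156·153 + 82·67 + 73·89)/538² = 0.22027
κ = (pₒ − pₑ)/(1 − pₑ) = (0.69888 − 0.22027)/(1 − 0.22027) = 0.6138

0.6138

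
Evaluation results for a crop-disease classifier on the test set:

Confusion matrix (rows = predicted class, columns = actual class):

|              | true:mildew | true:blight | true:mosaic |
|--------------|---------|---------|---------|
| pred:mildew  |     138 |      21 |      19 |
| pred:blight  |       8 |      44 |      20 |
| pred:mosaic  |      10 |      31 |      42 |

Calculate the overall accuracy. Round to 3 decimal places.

Accuracy = trace / total = (138+44+42=224) / 333 = 224/333 = 0.673

0.673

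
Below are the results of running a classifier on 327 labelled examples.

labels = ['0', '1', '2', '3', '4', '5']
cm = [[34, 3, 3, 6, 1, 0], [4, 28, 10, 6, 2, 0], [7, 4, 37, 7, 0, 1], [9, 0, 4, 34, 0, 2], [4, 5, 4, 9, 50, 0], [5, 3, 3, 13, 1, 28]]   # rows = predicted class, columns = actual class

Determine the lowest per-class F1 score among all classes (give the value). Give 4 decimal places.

0.5484

Per-class F1 score (2·TP/(2·TP+FP+FN)):
  0: TP=34, FP=3+3+6+1+0=13, FN=4+7+9+4+5=29 → 68/110 = 0.61818
  1: TP=28, FP=4+10+6+2+0=22, FN=3+4+0+5+3=15 → 56/93 = 0.60215
  2: TP=37, FP=7+4+7+0+1=19, FN=3+10+4+4+3=24 → 74/117 = 0.63248
  3: TP=34, FP=9+0+4+0+2=15, FN=6+6+7+9+13=41 → 68/124 = 0.54839
  4: TP=50, FP=4+5+4+9+0=22, FN=1+2+0+0+1=4 → 100/126 = 0.79365
  5: TP=28, FP=5+3+3+13+1=25, FN=0+0+1+2+0=3 → 56/84 = 0.66667
Lowest is class '3' with F1 score = 0.5484.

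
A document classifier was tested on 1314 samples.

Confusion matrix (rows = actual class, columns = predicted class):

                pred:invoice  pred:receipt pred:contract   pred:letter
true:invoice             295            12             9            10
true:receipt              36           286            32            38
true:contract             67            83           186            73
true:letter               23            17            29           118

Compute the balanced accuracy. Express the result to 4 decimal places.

Balanced accuracy = mean of per-class recall.
  invoice: recall = 295/326 = 0.90491
  receipt: recall = 286/392 = 0.72959
  contract: recall = 186/409 = 0.45477
  letter: recall = 118/187 = 0.63102
Mean = (0.90491 + 0.72959 + 0.45477 + 0.63102) / 4 = 0.6801

0.6801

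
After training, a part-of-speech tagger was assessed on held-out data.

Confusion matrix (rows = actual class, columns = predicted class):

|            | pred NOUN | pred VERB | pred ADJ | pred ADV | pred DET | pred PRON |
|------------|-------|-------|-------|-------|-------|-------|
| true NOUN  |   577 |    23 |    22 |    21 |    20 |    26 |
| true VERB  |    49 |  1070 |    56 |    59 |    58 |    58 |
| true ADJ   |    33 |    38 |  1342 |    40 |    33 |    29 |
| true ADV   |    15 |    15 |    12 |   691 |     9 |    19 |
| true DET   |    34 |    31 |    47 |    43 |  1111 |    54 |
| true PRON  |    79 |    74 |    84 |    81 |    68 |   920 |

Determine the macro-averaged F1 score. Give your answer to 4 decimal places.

0.8171

Per-class F1 score (2·TP/(2·TP+FP+FN)):
  NOUN: TP=577, FP=49+33+15+34+79=210, FN=23+22+21+20+26=112 → 1154/1476 = 0.78184
  VERB: TP=1070, FP=23+38+15+31+74=181, FN=49+56+59+58+58=280 → 2140/2601 = 0.82276
  ADJ: TP=1342, FP=22+56+12+47+84=221, FN=33+38+40+33+29=173 → 2684/3078 = 0.87199
  ADV: TP=691, FP=21+59+40+43+81=244, FN=15+15+12+9+19=70 → 1382/1696 = 0.81486
  DET: TP=1111, FP=20+58+33+9+68=188, FN=34+31+47+43+54=209 → 2222/2619 = 0.84842
  PRON: TP=920, FP=26+58+29+19+54=186, FN=79+74+84+81+68=386 → 1840/2412 = 0.76285
Macro-F1 score = mean = (0.78184 + 0.82276 + 0.87199 + 0.81486 + 0.84842 + 0.76285) / 6 = 0.8171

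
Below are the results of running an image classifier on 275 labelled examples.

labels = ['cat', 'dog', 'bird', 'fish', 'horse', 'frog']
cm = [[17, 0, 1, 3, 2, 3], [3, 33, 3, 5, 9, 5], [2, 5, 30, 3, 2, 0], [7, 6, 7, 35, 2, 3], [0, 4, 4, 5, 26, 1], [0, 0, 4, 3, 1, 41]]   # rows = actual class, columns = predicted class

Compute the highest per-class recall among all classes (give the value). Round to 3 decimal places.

0.837

Per-class recall (TP/(TP+FN)):
  cat: TP=17, FN=0+1+3+2+3=9 → 17/26 = 0.6538
  dog: TP=33, FN=3+3+5+9+5=25 → 33/58 = 0.5690
  bird: TP=30, FN=2+5+3+2+0=12 → 30/42 = 0.7143
  fish: TP=35, FN=7+6+7+2+3=25 → 35/60 = 0.5833
  horse: TP=26, FN=0+4+4+5+1=14 → 26/40 = 0.6500
  frog: TP=41, FN=0+0+4+3+1=8 → 41/49 = 0.8367
Highest is class 'frog' with recall = 0.837.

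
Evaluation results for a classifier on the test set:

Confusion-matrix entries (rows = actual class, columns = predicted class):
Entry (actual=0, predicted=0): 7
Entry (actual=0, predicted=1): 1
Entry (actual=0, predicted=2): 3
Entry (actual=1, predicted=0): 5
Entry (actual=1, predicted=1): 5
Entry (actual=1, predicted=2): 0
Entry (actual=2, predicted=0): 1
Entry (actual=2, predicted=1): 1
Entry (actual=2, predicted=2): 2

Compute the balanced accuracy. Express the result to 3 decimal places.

0.545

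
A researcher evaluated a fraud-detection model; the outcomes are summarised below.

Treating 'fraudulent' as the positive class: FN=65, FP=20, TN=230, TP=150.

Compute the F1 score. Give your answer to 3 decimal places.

0.779

Precision = TP/(TP+FP) = 150/170 = 0.8824
Recall = TP/(TP+FN) = 150/215 = 0.6977
F1 = 2·TP/(2·TP+FP+FN) = 300/385 = 0.779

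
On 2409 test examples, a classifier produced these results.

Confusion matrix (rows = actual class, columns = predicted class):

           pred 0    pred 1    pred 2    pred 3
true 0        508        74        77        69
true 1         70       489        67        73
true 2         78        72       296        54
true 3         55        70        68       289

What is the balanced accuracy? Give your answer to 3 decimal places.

Balanced accuracy = mean of per-class recall.
  0: recall = 508/728 = 0.6978
  1: recall = 489/699 = 0.6996
  2: recall = 296/500 = 0.5920
  3: recall = 289/482 = 0.5996
Mean = (0.6978 + 0.6996 + 0.5920 + 0.5996) / 4 = 0.647

0.647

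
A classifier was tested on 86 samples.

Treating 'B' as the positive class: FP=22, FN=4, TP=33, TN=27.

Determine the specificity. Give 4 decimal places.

Specificity = TN/(TN+FP) = 27/(27+22) = 0.5510

0.5510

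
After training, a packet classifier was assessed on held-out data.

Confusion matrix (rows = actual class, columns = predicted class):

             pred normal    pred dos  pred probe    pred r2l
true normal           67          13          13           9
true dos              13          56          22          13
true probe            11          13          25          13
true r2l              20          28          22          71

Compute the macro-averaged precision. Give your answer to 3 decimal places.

Per-class precision (TP/(TP+FP)):
  normal: TP=67, FP=13+11+20=44 → 67/111 = 0.6036
  dos: TP=56, FP=13+13+28=54 → 56/110 = 0.5091
  probe: TP=25, FP=13+22+22=57 → 25/82 = 0.3049
  r2l: TP=71, FP=9+13+13=35 → 71/106 = 0.6698
Macro-precision = mean = (0.6036 + 0.5091 + 0.3049 + 0.6698) / 4 = 0.522

0.522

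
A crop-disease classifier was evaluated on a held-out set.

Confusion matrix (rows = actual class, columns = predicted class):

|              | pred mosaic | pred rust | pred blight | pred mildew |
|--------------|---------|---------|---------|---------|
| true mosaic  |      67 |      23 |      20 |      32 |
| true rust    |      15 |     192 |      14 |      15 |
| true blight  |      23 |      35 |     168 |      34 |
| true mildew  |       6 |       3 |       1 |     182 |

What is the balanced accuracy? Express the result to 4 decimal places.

0.7199

Balanced accuracy = mean of per-class recall.
  mosaic: recall = 67/142 = 0.47183
  rust: recall = 192/236 = 0.81356
  blight: recall = 168/260 = 0.64615
  mildew: recall = 182/192 = 0.94792
Mean = (0.47183 + 0.81356 + 0.64615 + 0.94792) / 4 = 0.7199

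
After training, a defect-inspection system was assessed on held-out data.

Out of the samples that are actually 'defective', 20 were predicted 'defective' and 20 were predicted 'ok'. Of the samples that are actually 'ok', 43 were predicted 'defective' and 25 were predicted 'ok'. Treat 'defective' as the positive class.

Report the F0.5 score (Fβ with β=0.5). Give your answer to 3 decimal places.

Fβ = (1+β²)·TP / ((1+β²)·TP + β²·FN + FP), with β²=1/4
= 1.25·20 / (1.25·20 + 0.25·20 + 43) = 0.342

0.342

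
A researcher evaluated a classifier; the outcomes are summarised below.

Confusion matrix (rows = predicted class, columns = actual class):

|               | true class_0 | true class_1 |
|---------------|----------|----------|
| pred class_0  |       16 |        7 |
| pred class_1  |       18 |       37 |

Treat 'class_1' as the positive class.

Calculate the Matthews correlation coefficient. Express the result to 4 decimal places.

0.3387

MCC = (TP·TN − FP·FN) / √((TP+FP)(TP+FN)(TN+FP)(TN+FN))
Numerator = 37·16 − 18·7 = 466
Denominator = √(55·44·34·23) = √1892440 = 1375.6598
MCC = 466 / 1375.6598 = 0.3387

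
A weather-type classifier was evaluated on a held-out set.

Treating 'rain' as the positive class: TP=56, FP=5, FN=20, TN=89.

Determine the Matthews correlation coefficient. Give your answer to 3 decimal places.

0.709

MCC = (TP·TN − FP·FN) / √((TP+FP)(TP+FN)(TN+FP)(TN+FN))
Numerator = 56·89 − 5·20 = 4884
Denominator = √(61·76·94·109) = √47500456 = 6892.0575
MCC = 4884 / 6892.0575 = 0.709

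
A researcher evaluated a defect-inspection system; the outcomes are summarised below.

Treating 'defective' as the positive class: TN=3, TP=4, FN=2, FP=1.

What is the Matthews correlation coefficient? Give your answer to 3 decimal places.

0.408

MCC = (TP·TN − FP·FN) / √((TP+FP)(TP+FN)(TN+FP)(TN+FN))
Numerator = 4·3 − 1·2 = 10
Denominator = √(5·6·4·5) = √600 = 24.4949
MCC = 10 / 24.4949 = 0.408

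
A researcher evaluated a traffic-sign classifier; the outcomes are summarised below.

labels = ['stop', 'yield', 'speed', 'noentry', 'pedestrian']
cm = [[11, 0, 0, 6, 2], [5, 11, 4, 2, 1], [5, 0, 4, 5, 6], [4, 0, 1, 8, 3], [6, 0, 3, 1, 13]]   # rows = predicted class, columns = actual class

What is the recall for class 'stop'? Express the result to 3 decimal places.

0.355

One-vs-rest for 'stop': TP = diagonal; FP = other classes predicted 'stop'; FN = 'stop' predicted as other.
recall = TP/(TP+FN).
stop: TP=11, FN=5+5+4+6=20 → 11/31 = 0.3548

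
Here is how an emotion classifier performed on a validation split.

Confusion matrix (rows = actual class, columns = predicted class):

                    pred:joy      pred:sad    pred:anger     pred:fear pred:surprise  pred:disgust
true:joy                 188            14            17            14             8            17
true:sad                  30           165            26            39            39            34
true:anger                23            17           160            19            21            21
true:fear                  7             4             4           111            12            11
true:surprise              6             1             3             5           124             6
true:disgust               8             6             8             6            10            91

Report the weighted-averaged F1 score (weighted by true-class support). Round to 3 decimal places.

0.656

Per-class F1 score (2·TP/(2·TP+FP+FN)):
  joy: TP=188, FP=30+23+7+6+8=74, FN=14+17+14+8+17=70 → 376/520 = 0.7231
  sad: TP=165, FP=14+17+4+1+6=42, FN=30+26+39+39+34=168 → 330/540 = 0.6111
  anger: TP=160, FP=17+26+4+3+8=58, FN=23+17+19+21+21=101 → 320/479 = 0.6681
  fear: TP=111, FP=14+39+19+5+6=83, FN=7+4+4+12+11=38 → 222/343 = 0.6472
  surprise: TP=124, FP=8+39+21+12+10=90, FN=6+1+3+5+6=21 → 248/359 = 0.6908
  disgust: TP=91, FP=17+34+21+11+6=89, FN=8+6+8+6+10=38 → 182/309 = 0.5890
Weighted-F1 score = Σ (supportᵢ/N)·F1 scoreᵢ with N=1275: (258/1275)·0.7231 + (333/1275)·0.6111 + (261/1275)·0.6681 + (149/1275)·0.6472 + (145/1275)·0.6908 + (129/1275)·0.5890 = 0.656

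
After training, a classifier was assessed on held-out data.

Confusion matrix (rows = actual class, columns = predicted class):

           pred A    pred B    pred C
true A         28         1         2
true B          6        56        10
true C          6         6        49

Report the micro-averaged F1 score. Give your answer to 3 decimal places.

0.811

Micro-averaging pools counts across classes: ΣTP=133, ΣFP=31, ΣFN=31.
Micro-F1 score = 2·TP/(2·TP+FP+FN) on pooled counts = 0.811 (equals overall accuracy in single-label multiclass).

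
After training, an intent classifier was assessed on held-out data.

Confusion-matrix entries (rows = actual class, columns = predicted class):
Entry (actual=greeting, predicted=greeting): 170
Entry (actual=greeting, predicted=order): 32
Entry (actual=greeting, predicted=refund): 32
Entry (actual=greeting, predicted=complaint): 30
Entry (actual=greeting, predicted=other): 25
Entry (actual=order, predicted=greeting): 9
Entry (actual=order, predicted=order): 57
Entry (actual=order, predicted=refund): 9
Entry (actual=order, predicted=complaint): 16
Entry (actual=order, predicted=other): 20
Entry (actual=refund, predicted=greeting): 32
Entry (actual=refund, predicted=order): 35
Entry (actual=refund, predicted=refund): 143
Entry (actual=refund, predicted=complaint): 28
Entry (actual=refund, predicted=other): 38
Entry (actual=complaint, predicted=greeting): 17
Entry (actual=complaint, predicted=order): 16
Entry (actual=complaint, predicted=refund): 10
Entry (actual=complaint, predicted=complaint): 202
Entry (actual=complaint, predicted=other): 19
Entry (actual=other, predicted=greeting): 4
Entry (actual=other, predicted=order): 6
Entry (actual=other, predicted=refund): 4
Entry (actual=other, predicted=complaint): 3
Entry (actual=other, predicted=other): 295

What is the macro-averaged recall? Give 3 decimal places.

0.666

Per-class recall (TP/(TP+FN)):
  greeting: TP=170, FN=32+32+30+25=119 → 170/289 = 0.5882
  order: TP=57, FN=9+9+16+20=54 → 57/111 = 0.5135
  refund: TP=143, FN=32+35+28+38=133 → 143/276 = 0.5181
  complaint: TP=202, FN=17+16+10+19=62 → 202/264 = 0.7652
  other: TP=295, FN=4+6+4+3=17 → 295/312 = 0.9455
Macro-recall = mean = (0.5882 + 0.5135 + 0.5181 + 0.7652 + 0.9455) / 5 = 0.666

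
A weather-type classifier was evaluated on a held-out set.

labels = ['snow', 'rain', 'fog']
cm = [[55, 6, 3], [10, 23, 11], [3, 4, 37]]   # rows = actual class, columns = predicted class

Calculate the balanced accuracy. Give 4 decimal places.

0.7410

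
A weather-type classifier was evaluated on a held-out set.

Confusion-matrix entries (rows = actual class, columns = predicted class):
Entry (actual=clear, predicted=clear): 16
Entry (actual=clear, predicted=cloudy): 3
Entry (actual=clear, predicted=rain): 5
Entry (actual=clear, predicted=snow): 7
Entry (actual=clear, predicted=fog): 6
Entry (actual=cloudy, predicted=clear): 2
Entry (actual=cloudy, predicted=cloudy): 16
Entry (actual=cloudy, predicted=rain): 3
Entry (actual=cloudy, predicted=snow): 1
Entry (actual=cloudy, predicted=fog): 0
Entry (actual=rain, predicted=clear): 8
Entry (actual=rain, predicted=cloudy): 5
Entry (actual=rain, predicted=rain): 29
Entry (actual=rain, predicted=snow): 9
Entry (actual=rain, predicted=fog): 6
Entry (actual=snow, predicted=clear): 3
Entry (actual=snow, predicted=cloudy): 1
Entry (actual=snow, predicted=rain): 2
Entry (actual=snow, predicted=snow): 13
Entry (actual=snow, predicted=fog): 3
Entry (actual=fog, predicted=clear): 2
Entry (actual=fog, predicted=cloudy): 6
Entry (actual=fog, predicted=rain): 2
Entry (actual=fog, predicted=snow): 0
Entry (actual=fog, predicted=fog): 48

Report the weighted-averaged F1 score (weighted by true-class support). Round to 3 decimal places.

Per-class F1 score (2·TP/(2·TP+FP+FN)):
  clear: TP=16, FP=2+8+3+2=15, FN=3+5+7+6=21 → 32/68 = 0.4706
  cloudy: TP=16, FP=3+5+1+6=15, FN=2+3+1+0=6 → 32/53 = 0.6038
  rain: TP=29, FP=5+3+2+2=12, FN=8+5+9+6=28 → 58/98 = 0.5918
  snow: TP=13, FP=7+1+9+0=17, FN=3+1+2+3=9 → 26/52 = 0.5000
  fog: TP=48, FP=6+0+6+3=15, FN=2+6+2+0=10 → 96/121 = 0.7934
Weighted-F1 score = Σ (supportᵢ/N)·F1 scoreᵢ with N=196: (37/196)·0.4706 + (22/196)·0.6038 + (57/196)·0.5918 + (22/196)·0.5000 + (58/196)·0.7934 = 0.620

0.620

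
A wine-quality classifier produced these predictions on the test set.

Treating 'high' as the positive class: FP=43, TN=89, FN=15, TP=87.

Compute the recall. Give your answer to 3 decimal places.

0.853

Recall = TP/(TP+FN) = 87/(87+15) = 87/102 = 0.853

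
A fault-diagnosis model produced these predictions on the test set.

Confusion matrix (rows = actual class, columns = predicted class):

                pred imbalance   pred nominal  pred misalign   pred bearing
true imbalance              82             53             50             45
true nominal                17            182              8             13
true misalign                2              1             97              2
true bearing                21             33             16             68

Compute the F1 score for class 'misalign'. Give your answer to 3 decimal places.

0.711

One-vs-rest for 'misalign': TP = diagonal; FP = other classes predicted 'misalign'; FN = 'misalign' predicted as other.
F1 score = 2·TP/(2·TP+FP+FN).
misalign: TP=97, FP=50+8+16=74, FN=2+1+2=5 → 194/273 = 0.7106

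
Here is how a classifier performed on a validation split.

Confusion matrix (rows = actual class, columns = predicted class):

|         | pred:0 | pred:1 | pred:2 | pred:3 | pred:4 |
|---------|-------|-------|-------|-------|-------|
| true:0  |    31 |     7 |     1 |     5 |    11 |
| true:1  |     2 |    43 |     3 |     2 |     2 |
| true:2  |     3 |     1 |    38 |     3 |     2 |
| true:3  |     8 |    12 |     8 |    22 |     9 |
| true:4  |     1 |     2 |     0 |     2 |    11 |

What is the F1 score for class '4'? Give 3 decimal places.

Treat '4' as positive and all other classes as negative.
F1 score = 2·TP/(2·TP+FP+FN).
4: TP=11, FP=11+2+2+9=24, FN=1+2+0+2=5 → 22/51 = 0.4314

0.431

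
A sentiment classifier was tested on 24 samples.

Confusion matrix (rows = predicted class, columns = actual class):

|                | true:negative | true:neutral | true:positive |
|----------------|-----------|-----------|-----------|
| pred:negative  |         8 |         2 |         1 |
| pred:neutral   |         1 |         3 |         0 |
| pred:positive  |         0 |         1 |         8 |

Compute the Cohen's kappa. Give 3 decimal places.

Observed agreement pₒ = trace/N = 19/24 = 0.7917
Expected agreement pₑ = Σ (rowᵢ·colᵢ)/N² = (9·11 + 6·4 + 9·9)/24² = 0.3542
κ = (pₒ − pₑ)/(1 − pₑ) = (0.7917 − 0.3542)/(1 − 0.3542) = 0.677

0.677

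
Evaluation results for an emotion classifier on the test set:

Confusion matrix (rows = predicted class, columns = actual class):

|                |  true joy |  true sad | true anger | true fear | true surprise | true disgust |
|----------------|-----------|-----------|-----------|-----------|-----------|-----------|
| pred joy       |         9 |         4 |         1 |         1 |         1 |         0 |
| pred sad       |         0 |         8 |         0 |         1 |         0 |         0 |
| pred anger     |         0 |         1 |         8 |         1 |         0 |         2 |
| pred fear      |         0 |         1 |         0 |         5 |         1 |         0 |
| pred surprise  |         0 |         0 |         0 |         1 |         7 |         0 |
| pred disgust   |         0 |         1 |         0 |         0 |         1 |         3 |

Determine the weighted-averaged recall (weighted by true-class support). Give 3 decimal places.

Per-class recall (TP/(TP+FN)):
  joy: TP=9, FN=0+0+0+0+0=0 → 9/9 = 1.0000
  sad: TP=8, FN=4+1+1+0+1=7 → 8/15 = 0.5333
  anger: TP=8, FN=1+0+0+0+0=1 → 8/9 = 0.8889
  fear: TP=5, FN=1+1+1+1+0=4 → 5/9 = 0.5556
  surprise: TP=7, FN=1+0+0+1+1=3 → 7/10 = 0.7000
  disgust: TP=3, FN=0+0+2+0+0=2 → 3/5 = 0.6000
Weighted-recall = Σ (supportᵢ/N)·recallᵢ with N=57: (9/57)·1.0000 + (15/57)·0.5333 + (9/57)·0.8889 + (9/57)·0.5556 + (10/57)·0.7000 + (5/57)·0.6000 = 0.702

0.702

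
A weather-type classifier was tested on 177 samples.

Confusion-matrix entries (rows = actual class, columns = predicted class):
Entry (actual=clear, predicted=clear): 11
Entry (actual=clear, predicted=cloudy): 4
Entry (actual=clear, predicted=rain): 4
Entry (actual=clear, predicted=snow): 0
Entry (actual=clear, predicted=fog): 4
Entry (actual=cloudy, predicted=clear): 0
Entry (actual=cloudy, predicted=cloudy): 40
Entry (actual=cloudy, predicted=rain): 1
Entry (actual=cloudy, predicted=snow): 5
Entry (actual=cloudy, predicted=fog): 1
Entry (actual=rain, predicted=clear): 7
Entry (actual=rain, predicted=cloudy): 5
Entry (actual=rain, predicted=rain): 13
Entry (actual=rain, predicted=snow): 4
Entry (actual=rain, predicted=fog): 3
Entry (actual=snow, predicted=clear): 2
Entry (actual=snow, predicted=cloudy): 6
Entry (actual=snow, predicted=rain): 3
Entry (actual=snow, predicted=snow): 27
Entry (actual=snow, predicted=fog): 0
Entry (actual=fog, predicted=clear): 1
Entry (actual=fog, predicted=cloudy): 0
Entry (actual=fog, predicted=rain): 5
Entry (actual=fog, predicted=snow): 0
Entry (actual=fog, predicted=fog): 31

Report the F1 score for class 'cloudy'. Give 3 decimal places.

Treat 'cloudy' as positive and all other classes as negative.
F1 score = 2·TP/(2·TP+FP+FN).
cloudy: TP=40, FP=4+5+6+0=15, FN=0+1+5+1=7 → 80/102 = 0.7843

0.784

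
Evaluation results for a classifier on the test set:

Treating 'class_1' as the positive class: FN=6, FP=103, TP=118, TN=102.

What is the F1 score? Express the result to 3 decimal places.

0.684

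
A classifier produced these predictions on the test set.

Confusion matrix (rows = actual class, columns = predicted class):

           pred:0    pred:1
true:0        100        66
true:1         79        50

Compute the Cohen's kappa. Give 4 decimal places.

Observed agreement pₒ = trace/N = 150/295 = 0.50847
Expected agreement pₑ = Σ (rowᵢ·colᵢ)/N² = (166·179 + 129·116)/295² = 0.51339
κ = (pₒ − pₑ)/(1 − pₑ) = (0.50847 − 0.51339)/(1 − 0.51339) = -0.0101

-0.0101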